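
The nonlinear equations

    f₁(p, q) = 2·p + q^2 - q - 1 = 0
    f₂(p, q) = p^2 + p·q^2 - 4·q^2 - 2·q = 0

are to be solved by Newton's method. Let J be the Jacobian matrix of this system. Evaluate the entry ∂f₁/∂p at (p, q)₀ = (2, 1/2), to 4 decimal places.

2.0000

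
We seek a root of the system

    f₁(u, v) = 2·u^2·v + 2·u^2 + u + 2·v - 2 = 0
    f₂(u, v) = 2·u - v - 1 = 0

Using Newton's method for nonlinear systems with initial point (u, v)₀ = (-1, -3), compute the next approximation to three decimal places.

At (-1, -3): F = (-13.000, 0.000).
Jacobian J = [[4·u·v + 4·u + 1, 2·u^2 + 2], [2, -1]].
At the point, J = [[9.000, 4.000], [2.000, -1.000]] (det J = -17.000).
Solving J·Δ = −F gives Δ = (0.765, 1.529).
Then the next iterate is (u, v)₁ = (-0.235, -1.471).

(-0.235, -1.471)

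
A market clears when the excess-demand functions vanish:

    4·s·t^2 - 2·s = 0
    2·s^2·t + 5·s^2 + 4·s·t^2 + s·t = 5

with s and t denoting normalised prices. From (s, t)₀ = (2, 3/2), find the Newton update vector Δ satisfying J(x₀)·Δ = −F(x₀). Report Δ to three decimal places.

(-0.864, -0.331)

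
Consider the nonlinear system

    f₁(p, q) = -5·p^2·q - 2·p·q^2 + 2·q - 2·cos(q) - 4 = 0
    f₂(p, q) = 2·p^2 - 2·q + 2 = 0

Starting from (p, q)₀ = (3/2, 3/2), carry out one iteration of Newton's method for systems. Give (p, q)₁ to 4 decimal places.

(0.7977, 1.1430)

At (3/2, 3/2): F = (-24.766474, 3.5000).
Jacobian J = [[-10·p·q - 2·q^2, -5·p^2 - 4·p·q + 2·sin(q) + 2], [4·p, -2]].
At the point, J = [[-27.0000, -16.255010], [6.0000, -2.0000]] (det J = 151.530060).
Solving J·Δ = −F gives Δ = (-0.7023, -0.3570).
Then the next iterate is (p, q)₁ = (0.7977, 1.1430).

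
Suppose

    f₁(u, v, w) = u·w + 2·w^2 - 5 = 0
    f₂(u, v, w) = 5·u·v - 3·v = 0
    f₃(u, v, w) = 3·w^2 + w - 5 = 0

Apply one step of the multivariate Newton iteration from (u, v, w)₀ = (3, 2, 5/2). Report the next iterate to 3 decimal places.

At (3, 2, 5/2): F = (15.000, 24.000, 16.250).
Jacobian J = [[w, 0, u + 4·w], [5·v, 5·u - 3, 0], [0, 0, 6·w + 1]].
At the point, J = [[2.500, 0.000, 13.000], [10.000, 12.000, 0.000], [0.000, 0.000, 16.000]] (det J = 480.000).
Solving J·Δ = −F gives Δ = (-0.719, -1.401, -1.016).
Then the next iterate is (u, v, w)₁ = (2.281, 0.599, 1.484).

(2.281, 0.599, 1.484)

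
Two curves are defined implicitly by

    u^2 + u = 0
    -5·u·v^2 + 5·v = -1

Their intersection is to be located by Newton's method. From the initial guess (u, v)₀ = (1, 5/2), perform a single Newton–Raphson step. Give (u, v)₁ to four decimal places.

At (1, 5/2): F = (2.0000, -17.7500).
Jacobian J = [[2·u + 1, 0], [-5·v^2, -10·u·v + 5]].
At the point, J = [[3.0000, 0.0000], [-31.2500, -20.0000]] (det J = -60.0000).
Solving J·Δ = −F gives Δ = (-0.6667, 0.1542).
Then the next iterate is (u, v)₁ = (0.3333, 2.6542).

(0.3333, 2.6542)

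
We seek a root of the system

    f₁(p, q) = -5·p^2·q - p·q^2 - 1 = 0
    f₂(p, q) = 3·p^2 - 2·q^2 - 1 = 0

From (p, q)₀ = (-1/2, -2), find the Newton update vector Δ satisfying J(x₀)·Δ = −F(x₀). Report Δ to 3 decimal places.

At (-1/2, -2): F = (3.500, -8.250).
Jacobian J = [[-10·p·q - q^2, -5·p^2 - 2·p·q], [6·p, -4·q]].
At the point, J = [[-14.000, -3.250], [-3.000, 8.000]] (det J = -121.750).
Solving J·Δ = −F gives Δ = (0.010, 1.035).

(0.010, 1.035)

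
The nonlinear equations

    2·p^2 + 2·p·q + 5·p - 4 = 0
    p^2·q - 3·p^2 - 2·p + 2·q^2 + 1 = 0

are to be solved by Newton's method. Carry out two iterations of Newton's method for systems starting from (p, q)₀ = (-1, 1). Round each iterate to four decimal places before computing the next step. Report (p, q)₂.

(0.4982, 0.5511)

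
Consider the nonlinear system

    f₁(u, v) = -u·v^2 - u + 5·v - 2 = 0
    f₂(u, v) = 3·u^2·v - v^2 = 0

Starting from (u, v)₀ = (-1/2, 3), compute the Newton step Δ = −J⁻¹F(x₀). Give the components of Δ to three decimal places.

(0.325, -1.843)

At (-1/2, 3): F = (18.000, -6.750).
Jacobian J = [[-v^2 - 1, -2·u·v + 5], [6·u·v, 3·u^2 - 2·v]].
At the point, J = [[-10.000, 8.000], [-9.000, -5.250]] (det J = 124.500).
Solving J·Δ = −F gives Δ = (0.325, -1.843).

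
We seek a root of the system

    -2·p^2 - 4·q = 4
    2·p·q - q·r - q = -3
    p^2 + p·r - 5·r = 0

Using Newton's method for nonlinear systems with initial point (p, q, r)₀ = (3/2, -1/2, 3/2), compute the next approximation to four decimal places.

At (3/2, -1/2, 3/2): F = (-6.5000, 2.7500, -3.0000).
Jacobian J = [[-4·p, -4, 0], [2·q, 2·p - r - 1, -q], [2·p + r, 0, p - 5]].
At the point, J = [[-6.0000, -4.0000, 0.0000], [-1.0000, 0.5000, 0.5000], [4.5000, 0.0000, -3.5000]] (det J = 15.5000).
Solving J·Δ = −F gives Δ = (1.3629, -3.6694, 0.8952).
Then the next iterate is (p, q, r)₁ = (2.8629, -4.1694, 2.3952).

(2.8629, -4.1694, 2.3952)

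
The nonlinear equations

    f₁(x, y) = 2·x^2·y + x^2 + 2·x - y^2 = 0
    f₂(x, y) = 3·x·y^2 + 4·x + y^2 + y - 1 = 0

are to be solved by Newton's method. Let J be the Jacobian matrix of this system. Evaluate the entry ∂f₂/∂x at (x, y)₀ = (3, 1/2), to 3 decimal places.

∂f₂/∂x = 3·y^2 + 4.
At (3, 1/2) this is 4.750.

4.750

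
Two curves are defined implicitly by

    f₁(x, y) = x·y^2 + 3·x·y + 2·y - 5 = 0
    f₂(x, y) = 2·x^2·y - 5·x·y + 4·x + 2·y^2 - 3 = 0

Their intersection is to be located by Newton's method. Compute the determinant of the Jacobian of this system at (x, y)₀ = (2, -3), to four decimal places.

-20.0000

J = [[y^2 + 3·y, 2·x·y + 3·x + 2], [4·x·y - 5·y + 4, 2·x^2 - 5·x + 4·y]].
At the point, J = [[0.0000, -4.0000], [-5.0000, -14.0000]].
det J = -20.0000.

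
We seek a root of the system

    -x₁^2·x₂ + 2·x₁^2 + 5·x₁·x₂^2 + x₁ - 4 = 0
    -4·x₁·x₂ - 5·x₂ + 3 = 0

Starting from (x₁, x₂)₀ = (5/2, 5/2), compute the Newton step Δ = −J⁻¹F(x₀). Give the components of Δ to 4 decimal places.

(-7.2097, 2.5065)

At (5/2, 5/2): F = (73.5000, -34.5000).
Jacobian J = [[-2·x₁·x₂ + 4·x₁ + 5·x₂^2 + 1, -x₁^2 + 10·x₁·x₂], [-4·x₂, -4·x₁ - 5]].
At the point, J = [[29.7500, 56.2500], [-10.0000, -15.0000]] (det J = 116.2500).
Solving J·Δ = −F gives Δ = (-7.2097, 2.5065).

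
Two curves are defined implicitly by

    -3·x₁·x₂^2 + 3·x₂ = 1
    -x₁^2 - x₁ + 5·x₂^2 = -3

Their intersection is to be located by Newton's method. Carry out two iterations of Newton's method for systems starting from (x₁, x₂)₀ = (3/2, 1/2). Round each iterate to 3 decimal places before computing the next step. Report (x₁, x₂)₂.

(1.599, 0.608)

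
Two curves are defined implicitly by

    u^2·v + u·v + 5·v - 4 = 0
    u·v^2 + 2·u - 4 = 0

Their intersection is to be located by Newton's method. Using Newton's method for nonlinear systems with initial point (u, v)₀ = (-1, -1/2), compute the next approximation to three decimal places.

(1.302, 0.570)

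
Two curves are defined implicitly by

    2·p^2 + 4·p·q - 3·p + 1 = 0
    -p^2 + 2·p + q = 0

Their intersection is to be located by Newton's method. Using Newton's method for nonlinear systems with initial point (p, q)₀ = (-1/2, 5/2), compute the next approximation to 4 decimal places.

At (-1/2, 5/2): F = (-2.0000, 1.2500).
Jacobian J = [[4·p + 4·q - 3, 4·p], [-2·p + 2, 1]].
At the point, J = [[5.0000, -2.0000], [3.0000, 1.0000]] (det J = 11.0000).
Solving J·Δ = −F gives Δ = (-0.0455, -1.1136).
Then the next iterate is (p, q)₁ = (-0.5455, 1.3864).

(-0.5455, 1.3864)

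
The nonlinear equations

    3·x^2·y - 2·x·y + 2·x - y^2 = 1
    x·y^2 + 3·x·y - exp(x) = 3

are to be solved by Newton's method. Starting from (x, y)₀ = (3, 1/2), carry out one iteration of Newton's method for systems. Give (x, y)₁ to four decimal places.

(1.8911, 0.2919)

At (3, 1/2): F = (15.2500, -17.835537).
Jacobian J = [[6·x·y - 2·y + 2, 3·x^2 - 2·x - 2·y], [y^2 + 3·y - exp(x), 2·x·y + 3·x]].
At the point, J = [[10.0000, 20.0000], [-18.335537, 12.0000]] (det J = 486.710738).
Solving J·Δ = −F gives Δ = (-1.1089, -0.2081).
Then the next iterate is (x, y)₁ = (1.8911, 0.2919).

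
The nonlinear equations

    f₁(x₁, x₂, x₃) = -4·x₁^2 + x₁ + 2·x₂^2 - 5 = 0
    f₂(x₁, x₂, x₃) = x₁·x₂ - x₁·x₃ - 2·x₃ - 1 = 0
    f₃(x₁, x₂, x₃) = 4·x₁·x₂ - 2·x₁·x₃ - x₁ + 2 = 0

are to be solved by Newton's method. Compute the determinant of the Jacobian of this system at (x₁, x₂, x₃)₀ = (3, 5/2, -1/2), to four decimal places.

J = [[-8·x₁ + 1, 4·x₂, 0], [x₂ - x₃, x₁, -x₁ - 2], [4·x₂ - 2·x₃ - 1, 4·x₁, -2·x₁]].
At the point, J = [[-23.0000, 10.0000, 0.0000], [3.0000, 3.0000, -5.0000], [10.0000, 12.0000, -6.0000]].
det J = -1286.0000.

-1286.0000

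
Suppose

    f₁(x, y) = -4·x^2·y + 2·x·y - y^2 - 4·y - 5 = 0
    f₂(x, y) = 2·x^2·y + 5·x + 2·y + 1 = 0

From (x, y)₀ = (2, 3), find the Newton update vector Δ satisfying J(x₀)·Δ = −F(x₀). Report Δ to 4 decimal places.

(-1.2936, -0.3486)

At (2, 3): F = (-62.0000, 41.0000).
Jacobian J = [[-8·x·y + 2·y, -4·x^2 + 2·x - 2·y - 4], [4·x·y + 5, 2·x^2 + 2]].
At the point, J = [[-42.0000, -22.0000], [29.0000, 10.0000]] (det J = 218.0000).
Solving J·Δ = −F gives Δ = (-1.2936, -0.3486).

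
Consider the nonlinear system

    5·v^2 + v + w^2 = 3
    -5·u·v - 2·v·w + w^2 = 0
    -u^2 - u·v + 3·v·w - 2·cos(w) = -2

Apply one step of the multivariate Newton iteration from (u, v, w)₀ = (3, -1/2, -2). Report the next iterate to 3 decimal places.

At (3, -1/2, -2): F = (1.750, 9.500, -1.66771).
Jacobian J = [[0, 10·v + 1, 2·w], [-5·v, -5·u - 2·w, -2·v + 2·w], [-2·u - v, -u + 3·w, 3·v + 2·sin(w)]].
At the point, J = [[0.000, -4.000, -4.000], [2.500, -11.000, -3.000], [-5.500, -9.000, -3.31859]] (det J = 232.81405).
Solving J·Δ = −F gives Δ = (-1.228, 0.640, -0.202).
Then the next iterate is (u, v, w)₁ = (1.772, 0.140, -2.202).

(1.772, 0.140, -2.202)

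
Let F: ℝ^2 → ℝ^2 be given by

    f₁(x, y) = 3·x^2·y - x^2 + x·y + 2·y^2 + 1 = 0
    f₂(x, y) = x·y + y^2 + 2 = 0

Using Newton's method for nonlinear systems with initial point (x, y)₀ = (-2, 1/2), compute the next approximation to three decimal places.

(-5.889, -0.194)

At (-2, 1/2): F = (2.500, 1.250).
Jacobian J = [[6·x·y - 2·x + y, 3·x^2 + x + 4·y], [y, x + 2·y]].
At the point, J = [[-1.500, 12.000], [0.500, -1.000]] (det J = -4.500).
Solving J·Δ = −F gives Δ = (-3.889, -0.694).
Then the next iterate is (x, y)₁ = (-5.889, -0.194).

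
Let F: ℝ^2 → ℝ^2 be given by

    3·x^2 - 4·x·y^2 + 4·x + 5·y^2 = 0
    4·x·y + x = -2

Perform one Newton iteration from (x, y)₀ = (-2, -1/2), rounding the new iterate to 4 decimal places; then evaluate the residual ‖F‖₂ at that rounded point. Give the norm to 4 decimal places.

At (-2, -1/2): F = (7.2500, 4.0000).
Jacobian J = [[6·x - 4·y^2 + 4, -8·x·y + 10·y], [4·y + 1, 4·x]].
At the point, J = [[-9.0000, -13.0000], [-1.0000, -8.0000]] (det J = 59.0000).
Solving J·Δ = −F gives Δ = (0.1017, 0.4873).
Then the next iterate is (x, y)₁ = (-1.8983, -0.0127).
Re-evaluating at (-1.8983, -0.0127): F = (3.219460, 0.198134), so ‖F‖₂ = 3.2256.

3.2256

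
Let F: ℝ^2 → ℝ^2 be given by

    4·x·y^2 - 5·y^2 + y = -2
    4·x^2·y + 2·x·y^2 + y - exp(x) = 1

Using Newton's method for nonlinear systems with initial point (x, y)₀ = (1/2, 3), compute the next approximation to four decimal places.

At (1/2, 3): F = (-22.0000, 12.351279).
Jacobian J = [[4·y^2, 8·x·y - 10·y + 1], [8·x·y + 2·y^2 - exp(x), 4·x^2 + 4·x·y + 1]].
At the point, J = [[36.0000, -17.0000], [28.351279, 8.0000]] (det J = 769.971738).
Solving J·Δ = −F gives Δ = (-0.0441, -1.3875).
Then the next iterate is (x, y)₁ = (0.4559, 1.6125).

(0.4559, 1.6125)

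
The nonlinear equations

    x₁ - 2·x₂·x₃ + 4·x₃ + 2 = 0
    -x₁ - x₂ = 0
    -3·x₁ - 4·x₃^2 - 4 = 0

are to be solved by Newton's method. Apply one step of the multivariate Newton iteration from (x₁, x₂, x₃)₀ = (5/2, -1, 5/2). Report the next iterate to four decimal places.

(-0.6471, 0.6471, 1.1471)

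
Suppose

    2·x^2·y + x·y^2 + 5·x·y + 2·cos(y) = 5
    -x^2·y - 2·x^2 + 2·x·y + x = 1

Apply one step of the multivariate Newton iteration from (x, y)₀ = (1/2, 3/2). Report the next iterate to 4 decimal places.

At (1/2, 3/2): F = (0.766474, 0.1250).
Jacobian J = [[4·x·y + y^2 + 5·y, 2·x^2 + 2·x·y + 5·x - 2·sin(y)], [-2·x·y - 4·x + 2·y + 1, -x^2 + 2·x]].
At the point, J = [[12.7500, 2.505010], [0.5000, 0.7500]] (det J = 8.309995).
Solving J·Δ = −F gives Δ = (-0.0315, -0.1457).
Then the next iterate is (x, y)₁ = (0.4685, 1.3543).

(0.4685, 1.3543)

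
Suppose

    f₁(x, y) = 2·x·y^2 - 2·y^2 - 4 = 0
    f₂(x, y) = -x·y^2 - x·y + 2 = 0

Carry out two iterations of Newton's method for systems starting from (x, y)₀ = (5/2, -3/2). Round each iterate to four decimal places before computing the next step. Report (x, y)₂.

(1.6995, -1.6974)

At (5/2, -3/2): F = (2.7500, 0.1250).
Jacobian J = [[2·y^2, 4·x·y - 4·y], [-y^2 - y, -2·x·y - x]].
At the point, J = [[4.5000, -9.0000], [-0.7500, 5.0000]] (det J = 15.7500).
Solving J·Δ = −F gives Δ = (-0.9444, -0.1667).
Then the next iterate is (x, y)₁ = (1.5556, -1.6667).
Round to (1.5556, -1.6667) and repeat: F = (-0.913210, 0.271435), J = [[5.555778, -3.704074], [-1.111189, 3.629837]].
Δ = (0.1439, -0.0307), so (x, y)₂ = (1.6995, -1.6974).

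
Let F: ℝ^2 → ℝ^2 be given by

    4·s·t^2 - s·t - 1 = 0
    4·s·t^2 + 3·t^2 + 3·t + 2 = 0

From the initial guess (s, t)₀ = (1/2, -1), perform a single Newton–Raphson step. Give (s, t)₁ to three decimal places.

At (1/2, -1): F = (1.500, 4.000).
Jacobian J = [[4·t^2 - t, 8·s·t - s], [4·t^2, 8·s·t + 6·t + 3]].
At the point, J = [[5.000, -4.500], [4.000, -7.000]] (det J = -17.000).
Solving J·Δ = −F gives Δ = (0.441, 0.824).
Then the next iterate is (s, t)₁ = (0.941, -0.176).

(0.941, -0.176)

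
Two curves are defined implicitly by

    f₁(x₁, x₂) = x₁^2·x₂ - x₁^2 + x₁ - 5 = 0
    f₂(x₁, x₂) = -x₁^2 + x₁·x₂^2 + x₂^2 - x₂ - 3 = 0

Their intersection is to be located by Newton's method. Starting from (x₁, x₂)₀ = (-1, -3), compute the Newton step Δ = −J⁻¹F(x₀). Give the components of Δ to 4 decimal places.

At (-1, -3): F = (-10.0000, -1.0000).
Jacobian J = [[2·x₁·x₂ - 2·x₁ + 1, x₁^2], [-2·x₁ + x₂^2, 2·x₁·x₂ + 2·x₂ - 1]].
At the point, J = [[9.0000, 1.0000], [11.0000, -1.0000]] (det J = -20.0000).
Solving J·Δ = −F gives Δ = (0.5500, 5.0500).

(0.5500, 5.0500)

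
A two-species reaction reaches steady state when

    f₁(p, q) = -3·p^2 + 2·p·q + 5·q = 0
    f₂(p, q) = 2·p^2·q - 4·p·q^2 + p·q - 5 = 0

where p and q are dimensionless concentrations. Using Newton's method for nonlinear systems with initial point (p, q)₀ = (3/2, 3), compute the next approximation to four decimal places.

(2.4024, 1.1821)

At (3/2, 3): F = (17.2500, -41.0000).
Jacobian J = [[-6·p + 2·q, 2·p + 5], [4·p·q - 4·q^2 + q, 2·p^2 - 8·p·q + p]].
At the point, J = [[-3.0000, 8.0000], [-15.0000, -30.0000]] (det J = 210.0000).
Solving J·Δ = −F gives Δ = (0.9024, -1.8179).
Then the next iterate is (p, q)₁ = (2.4024, 1.1821).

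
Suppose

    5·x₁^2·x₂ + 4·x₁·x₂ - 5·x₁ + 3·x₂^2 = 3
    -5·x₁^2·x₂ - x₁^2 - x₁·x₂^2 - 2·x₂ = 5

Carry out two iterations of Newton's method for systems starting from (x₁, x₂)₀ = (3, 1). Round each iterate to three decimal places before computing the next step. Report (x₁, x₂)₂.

At (3, 1): F = (42.000, -64.000).
Jacobian J = [[10·x₁·x₂ + 4·x₂ - 5, 5·x₁^2 + 4·x₁ + 6·x₂], [-10·x₁·x₂ - 2·x₁ - x₂^2, -5·x₁^2 - 2·x₁·x₂ - 2]].
At the point, J = [[29.000, 63.000], [-37.000, -53.000]] (det J = 794.000).
Solving J·Δ = −F gives Δ = (-2.275, 0.380).
Then the next iterate is (x₁, x₂)₁ = (0.725, 1.380).
Round to (0.725, 1.380) and repeat: F = (6.71701, -13.29313), J = [[10.525, 13.80812], [-13.35940, -6.62913]].
Δ = (-1.212, 0.437), so (x₁, x₂)₂ = (-0.487, 1.817).

(-0.487, 1.817)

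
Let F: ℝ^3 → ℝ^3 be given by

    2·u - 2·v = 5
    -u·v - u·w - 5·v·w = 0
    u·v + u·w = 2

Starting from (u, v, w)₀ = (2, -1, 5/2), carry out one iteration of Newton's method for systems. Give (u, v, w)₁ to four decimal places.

(1.9647, -0.5353, 1.5618)

At (2, -1, 5/2): F = (1.0000, 9.5000, 1.0000).
Jacobian J = [[2, -2, 0], [-v - w, -u - 5·w, -u - 5·v], [v + w, u, u]].
At the point, J = [[2.0000, -2.0000, 0.0000], [-1.5000, -14.5000, 3.0000], [1.5000, 2.0000, 2.0000]] (det J = -85.0000).
Solving J·Δ = −F gives Δ = (-0.0353, 0.4647, -0.9382).
Then the next iterate is (u, v, w)₁ = (1.9647, -0.5353, 1.5618).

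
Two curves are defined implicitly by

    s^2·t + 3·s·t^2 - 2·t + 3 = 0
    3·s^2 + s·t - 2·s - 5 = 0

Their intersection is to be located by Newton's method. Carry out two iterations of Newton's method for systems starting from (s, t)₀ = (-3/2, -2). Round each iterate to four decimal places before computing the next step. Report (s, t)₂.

At (-3/2, -2): F = (-15.5000, 7.7500).
Jacobian J = [[2·s·t + 3·t^2, s^2 + 6·s·t - 2], [6·s + t - 2, s]].
At the point, J = [[18.0000, 18.2500], [-13.0000, -1.5000]] (det J = 210.2500).
Solving J·Δ = −F gives Δ = (0.5621, 0.2949).
Then the next iterate is (s, t)₁ = (-0.9379, -1.7051).
Round to (-0.9379, -1.7051) and repeat: F = (-3.270158, 1.113983), J = [[11.920525, 8.474936], [-9.3325, -0.9379]].
Δ = (0.0939, 0.2539), so (s, t)₂ = (-0.8440, -1.4512).

(-0.8440, -1.4512)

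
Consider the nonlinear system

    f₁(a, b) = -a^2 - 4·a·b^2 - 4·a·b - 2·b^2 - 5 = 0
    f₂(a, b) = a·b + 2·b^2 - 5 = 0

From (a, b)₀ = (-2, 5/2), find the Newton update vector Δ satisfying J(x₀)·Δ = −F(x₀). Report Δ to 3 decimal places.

(0.854, -0.579)

At (-2, 5/2): F = (48.500, 2.500).
Jacobian J = [[-2·a - 4·b^2 - 4·b, -8·a·b - 4·a - 4·b], [b, a + 4·b]].
At the point, J = [[-31.000, 38.000], [2.500, 8.000]] (det J = -343.000).
Solving J·Δ = −F gives Δ = (0.854, -0.579).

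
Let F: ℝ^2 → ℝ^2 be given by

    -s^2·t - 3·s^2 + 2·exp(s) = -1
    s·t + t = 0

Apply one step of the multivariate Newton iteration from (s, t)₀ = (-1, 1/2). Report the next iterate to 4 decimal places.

At (-1, 1/2): F = (-1.764241, 0.0000).
Jacobian J = [[-2·s·t - 6·s + 2·exp(s), -s^2], [t, s + 1]].
At the point, J = [[7.735759, -1.0000], [0.5000, 0.0000]] (det J = 0.5000).
Solving J·Δ = −F gives Δ = (0.0000, -1.7642).
Then the next iterate is (s, t)₁ = (-1.0000, -1.2642).

(-1.0000, -1.2642)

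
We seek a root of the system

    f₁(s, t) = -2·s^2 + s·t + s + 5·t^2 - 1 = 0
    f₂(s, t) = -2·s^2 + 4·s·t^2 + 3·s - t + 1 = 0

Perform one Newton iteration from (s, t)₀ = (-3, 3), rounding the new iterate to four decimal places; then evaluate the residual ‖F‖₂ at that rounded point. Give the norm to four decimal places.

41.3161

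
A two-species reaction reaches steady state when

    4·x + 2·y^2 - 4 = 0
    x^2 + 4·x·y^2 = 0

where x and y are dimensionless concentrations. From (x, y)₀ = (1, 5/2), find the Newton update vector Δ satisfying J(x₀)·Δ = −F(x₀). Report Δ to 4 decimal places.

(-0.0526, -1.2289)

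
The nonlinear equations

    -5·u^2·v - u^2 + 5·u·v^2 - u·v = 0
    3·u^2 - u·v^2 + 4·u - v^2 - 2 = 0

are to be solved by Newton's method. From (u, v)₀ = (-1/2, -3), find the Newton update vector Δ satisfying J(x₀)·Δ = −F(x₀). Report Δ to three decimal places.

(-0.227, 1.979)

At (-1/2, -3): F = (-20.500, -7.750).
Jacobian J = [[-10·u·v - 2·u + 5·v^2 - v, -5·u^2 + 10·u·v - u], [6·u - v^2 + 4, -2·u·v - 2·v]].
At the point, J = [[34.000, 14.250], [-8.000, 3.000]] (det J = 216.000).
Solving J·Δ = −F gives Δ = (-0.227, 1.979).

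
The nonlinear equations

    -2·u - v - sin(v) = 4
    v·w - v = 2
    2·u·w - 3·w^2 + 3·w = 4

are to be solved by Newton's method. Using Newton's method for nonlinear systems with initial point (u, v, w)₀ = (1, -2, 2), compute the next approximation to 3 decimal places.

(-0.659, -1.610, 0.195)

At (1, -2, 2): F = (-3.09070, -4.000, -6.000).
Jacobian J = [[-2, -cos(v) - 1, 0], [0, w - 1, v], [2·w, 0, 2·u - 6·w + 3]].
At the point, J = [[-2.000, -0.58385, 0.000], [0.000, 1.000, -2.000], [4.000, 0.000, -7.000]] (det J = 18.67083).
Solving J·Δ = −F gives Δ = (-1.659, 0.390, -1.805).
Then the next iterate is (u, v, w)₁ = (-0.659, -1.610, 0.195).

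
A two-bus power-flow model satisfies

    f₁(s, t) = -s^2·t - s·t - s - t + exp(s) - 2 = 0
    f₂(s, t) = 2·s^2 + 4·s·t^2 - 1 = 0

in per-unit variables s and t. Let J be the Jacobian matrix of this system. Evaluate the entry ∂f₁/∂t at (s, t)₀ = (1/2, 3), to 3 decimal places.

∂f₁/∂t = -s^2 - s - 1.
At (1/2, 3) this is -1.750.

-1.750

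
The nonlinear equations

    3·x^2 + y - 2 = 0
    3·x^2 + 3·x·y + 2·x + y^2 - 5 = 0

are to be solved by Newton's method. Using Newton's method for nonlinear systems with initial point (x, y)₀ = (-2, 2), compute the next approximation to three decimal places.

(-1.321, -1.857)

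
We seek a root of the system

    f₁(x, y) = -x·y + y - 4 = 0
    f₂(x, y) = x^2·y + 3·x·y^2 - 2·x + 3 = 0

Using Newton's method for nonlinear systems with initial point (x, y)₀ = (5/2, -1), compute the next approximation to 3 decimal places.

At (5/2, -1): F = (-2.500, -0.750).
Jacobian J = [[-y, -x + 1], [2·x·y + 3·y^2 - 2, x^2 + 6·x·y]].
At the point, J = [[1.000, -1.500], [-4.000, -8.750]] (det J = -14.750).
Solving J·Δ = −F gives Δ = (1.407, -0.729).
Then the next iterate is (x, y)₁ = (3.907, -1.729).

(3.907, -1.729)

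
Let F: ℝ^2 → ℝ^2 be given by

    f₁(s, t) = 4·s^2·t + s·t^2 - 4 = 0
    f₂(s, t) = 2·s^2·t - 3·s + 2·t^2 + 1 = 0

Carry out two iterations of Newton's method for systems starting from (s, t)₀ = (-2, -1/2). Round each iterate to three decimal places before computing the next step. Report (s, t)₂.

At (-2, -1/2): F = (-12.500, 3.500).
Jacobian J = [[8·s·t + t^2, 4·s^2 + 2·s·t], [4·s·t - 3, 2·s^2 + 4·t]].
At the point, J = [[8.250, 18.000], [1.000, 6.000]] (det J = 31.500).
Solving J·Δ = −F gives Δ = (4.381, -1.313).
Then the next iterate is (s, t)₁ = (2.381, -1.813).
Round to (2.381, -1.813) and repeat: F = (-37.28648, -20.12544), J = [[-31.24705, 14.04314], [-20.26701, 4.08632]].
Δ = (-0.830, 0.808), so (s, t)₂ = (1.551, -1.005).

(1.551, -1.005)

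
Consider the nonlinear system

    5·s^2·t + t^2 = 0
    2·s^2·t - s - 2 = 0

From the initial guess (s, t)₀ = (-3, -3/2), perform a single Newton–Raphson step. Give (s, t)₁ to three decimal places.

At (-3, -3/2): F = (-65.250, -26.000).
Jacobian J = [[10·s·t, 5·s^2 + 2·t], [4·s·t - 1, 2·s^2]].
At the point, J = [[45.000, 42.000], [17.000, 18.000]] (det J = 96.000).
Solving J·Δ = −F gives Δ = (0.859, 0.633).
Then the next iterate is (s, t)₁ = (-2.141, -0.867).

(-2.141, -0.867)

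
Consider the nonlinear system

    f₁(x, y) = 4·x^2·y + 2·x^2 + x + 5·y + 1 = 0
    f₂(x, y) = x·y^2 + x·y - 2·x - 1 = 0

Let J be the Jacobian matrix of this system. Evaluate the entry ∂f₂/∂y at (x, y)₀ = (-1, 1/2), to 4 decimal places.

-2.0000

∂f₂/∂y = 2·x·y + x.
At (-1, 1/2) this is -2.0000.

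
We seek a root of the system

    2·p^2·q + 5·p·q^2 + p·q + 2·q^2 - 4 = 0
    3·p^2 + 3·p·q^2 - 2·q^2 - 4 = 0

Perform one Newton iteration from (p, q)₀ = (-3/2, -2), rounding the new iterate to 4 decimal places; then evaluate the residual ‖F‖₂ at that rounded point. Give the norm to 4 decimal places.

12.8114

At (-3/2, -2): F = (-32.0000, -23.2500).
Jacobian J = [[4·p·q + 5·q^2 + q, 2·p^2 + 10·p·q + p + 4·q], [6·p + 3·q^2, 6·p·q - 4·q]].
At the point, J = [[30.0000, 25.0000], [3.0000, 26.0000]] (det J = 705.0000).
Solving J·Δ = −F gives Δ = (0.3557, 0.8532).
Then the next iterate is (p, q)₁ = (-1.1443, -1.1468).
Re-evaluating at (-1.1443, -1.1468): F = (-10.585340, -7.216812), so ‖F‖₂ = 12.8114.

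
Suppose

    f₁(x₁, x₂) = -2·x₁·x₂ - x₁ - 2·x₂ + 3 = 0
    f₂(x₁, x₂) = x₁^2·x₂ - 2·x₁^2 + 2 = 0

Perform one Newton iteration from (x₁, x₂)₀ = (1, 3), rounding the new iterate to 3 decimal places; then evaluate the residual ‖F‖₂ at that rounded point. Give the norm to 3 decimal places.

At (1, 3): F = (-10.000, 3.000).
Jacobian J = [[-2·x₂ - 1, -2·x₁ - 2], [2·x₁·x₂ - 4·x₁, x₁^2]].
At the point, J = [[-7.000, -4.000], [2.000, 1.000]] (det J = 1.000).
Solving J·Δ = −F gives Δ = (-2.000, 1.000).
Then the next iterate is (x₁, x₂)₁ = (-1.000, 4.000).
Re-evaluating at (-1.000, 4.000): F = (4.000, 4.000), so ‖F‖₂ = 5.657.

5.657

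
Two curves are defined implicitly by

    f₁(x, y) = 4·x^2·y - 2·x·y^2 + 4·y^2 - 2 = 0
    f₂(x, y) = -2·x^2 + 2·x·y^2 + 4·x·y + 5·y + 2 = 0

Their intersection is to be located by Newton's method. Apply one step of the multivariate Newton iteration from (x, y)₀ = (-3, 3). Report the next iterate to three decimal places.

(-1.099, 2.741)

At (-3, 3): F = (196.000, -91.000).
Jacobian J = [[8·x·y - 2·y^2, 4·x^2 - 4·x·y + 8·y], [-4·x + 2·y^2 + 4·y, 4·x·y + 4·x + 5]].
At the point, J = [[-90.000, 96.000], [42.000, -43.000]] (det J = -162.000).
Solving J·Δ = −F gives Δ = (1.901, -0.259).
Then the next iterate is (x, y)₁ = (-1.099, 2.741).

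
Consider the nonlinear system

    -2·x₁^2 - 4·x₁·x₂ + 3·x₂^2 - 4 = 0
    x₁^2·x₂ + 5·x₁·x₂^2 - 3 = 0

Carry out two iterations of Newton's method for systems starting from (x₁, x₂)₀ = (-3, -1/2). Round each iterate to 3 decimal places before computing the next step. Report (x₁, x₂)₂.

(-0.025, 0.113)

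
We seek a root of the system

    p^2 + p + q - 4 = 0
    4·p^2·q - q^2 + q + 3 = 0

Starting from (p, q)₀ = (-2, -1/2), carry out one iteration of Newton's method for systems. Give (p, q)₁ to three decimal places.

(-2.633, 0.101)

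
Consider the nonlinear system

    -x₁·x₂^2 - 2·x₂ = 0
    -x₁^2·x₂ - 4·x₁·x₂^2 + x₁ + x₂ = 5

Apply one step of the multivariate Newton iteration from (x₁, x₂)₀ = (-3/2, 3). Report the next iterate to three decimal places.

(-1.849, 1.480)

At (-3/2, 3): F = (7.500, 43.750).
Jacobian J = [[-x₂^2, -2·x₁·x₂ - 2], [-2·x₁·x₂ - 4·x₂^2 + 1, -x₁^2 - 8·x₁·x₂ + 1]].
At the point, J = [[-9.000, 7.000], [-26.000, 34.750]] (det J = -130.750).
Solving J·Δ = −F gives Δ = (-0.349, -1.520).
Then the next iterate is (x₁, x₂)₁ = (-1.849, 1.480).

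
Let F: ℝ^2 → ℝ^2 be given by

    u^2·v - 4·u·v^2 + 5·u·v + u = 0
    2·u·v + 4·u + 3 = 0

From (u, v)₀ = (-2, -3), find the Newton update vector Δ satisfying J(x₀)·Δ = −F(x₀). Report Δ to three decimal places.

At (-2, -3): F = (88.000, 7.000).
Jacobian J = [[2·u·v - 4·v^2 + 5·v + 1, u^2 - 8·u·v + 5·u], [2·v + 4, 2·u]].
At the point, J = [[-38.000, -54.000], [-2.000, -4.000]] (det J = 44.000).
Solving J·Δ = −F gives Δ = (-0.591, 2.045).

(-0.591, 2.045)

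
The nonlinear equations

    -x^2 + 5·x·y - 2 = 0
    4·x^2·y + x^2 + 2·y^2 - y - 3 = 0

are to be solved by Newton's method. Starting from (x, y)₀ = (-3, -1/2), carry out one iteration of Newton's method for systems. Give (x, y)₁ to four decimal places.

(-1.6350, -0.4148)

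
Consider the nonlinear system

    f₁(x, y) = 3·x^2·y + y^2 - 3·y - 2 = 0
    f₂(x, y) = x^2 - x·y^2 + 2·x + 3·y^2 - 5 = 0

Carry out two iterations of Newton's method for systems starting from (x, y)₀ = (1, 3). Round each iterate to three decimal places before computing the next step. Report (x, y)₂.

(1.124, 1.103)

At (1, 3): F = (7.000, 16.000).
Jacobian J = [[6·x·y, 3·x^2 + 2·y - 3], [2·x - y^2 + 2, -2·x·y + 6·y]].
At the point, J = [[18.000, 6.000], [-5.000, 12.000]] (det J = 246.000).
Solving J·Δ = −F gives Δ = (0.049, -1.313).
Then the next iterate is (x, y)₁ = (1.049, 1.687).
Round to (1.049, 1.687) and repeat: F = (1.35410, 3.75089), J = [[10.61798, 3.67520], [1.25203, 6.58267]].
Δ = (0.075, -0.584), so (x, y)₂ = (1.124, 1.103).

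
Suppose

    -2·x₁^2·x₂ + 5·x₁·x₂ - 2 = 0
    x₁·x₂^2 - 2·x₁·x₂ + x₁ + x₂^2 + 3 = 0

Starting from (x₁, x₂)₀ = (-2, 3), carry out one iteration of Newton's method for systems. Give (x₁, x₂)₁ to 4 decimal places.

(28.6667, 66.3333)

At (-2, 3): F = (-56.0000, 4.0000).
Jacobian J = [[-4·x₁·x₂ + 5·x₂, -2·x₁^2 + 5·x₁], [x₂^2 - 2·x₂ + 1, 2·x₁·x₂ - 2·x₁ + 2·x₂]].
At the point, J = [[39.0000, -18.0000], [4.0000, -2.0000]] (det J = -6.0000).
Solving J·Δ = −F gives Δ = (30.6667, 63.3333).
Then the next iterate is (x₁, x₂)₁ = (28.6667, 66.3333).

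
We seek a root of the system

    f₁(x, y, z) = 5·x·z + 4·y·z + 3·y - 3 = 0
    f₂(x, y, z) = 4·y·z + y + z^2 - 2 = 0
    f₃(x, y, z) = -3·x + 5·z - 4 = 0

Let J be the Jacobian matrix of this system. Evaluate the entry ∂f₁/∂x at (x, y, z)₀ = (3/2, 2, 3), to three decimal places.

15.000

∂f₁/∂x = 5·z.
At (3/2, 2, 3) this is 15.000.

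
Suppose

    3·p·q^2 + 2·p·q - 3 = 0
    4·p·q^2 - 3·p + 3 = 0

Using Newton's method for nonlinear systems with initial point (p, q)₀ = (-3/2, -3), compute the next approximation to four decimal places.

At (-3/2, -3): F = (-34.5000, -46.5000).
Jacobian J = [[3·q^2 + 2·q, 6·p·q + 2·p], [4·q^2 - 3, 8·p·q]].
At the point, J = [[21.0000, 24.0000], [33.0000, 36.0000]] (det J = -36.0000).
Solving J·Δ = −F gives Δ = (-3.5000, 4.5000).
Then the next iterate is (p, q)₁ = (-5.0000, 1.5000).

(-5.0000, 1.5000)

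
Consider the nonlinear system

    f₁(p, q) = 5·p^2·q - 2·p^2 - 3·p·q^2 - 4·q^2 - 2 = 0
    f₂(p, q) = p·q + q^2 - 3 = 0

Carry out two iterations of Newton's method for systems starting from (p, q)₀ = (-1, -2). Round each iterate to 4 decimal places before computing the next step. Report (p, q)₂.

At (-1, -2): F = (-18.0000, 3.0000).
Jacobian J = [[10·p·q - 4·p - 3·q^2, 5·p^2 - 6·p·q - 8·q], [q, p + 2·q]].
At the point, J = [[12.0000, 9.0000], [-2.0000, -5.0000]] (det J = -42.0000).
Solving J·Δ = −F gives Δ = (1.5000, 0.0000).
Then the next iterate is (p, q)₁ = (0.5000, -2.0000).
Round to (0.5000, -2.0000) and repeat: F = (-27.0000, 0.0000), J = [[-24.0000, 23.2500], [-2.0000, -3.5000]].
Δ = (-0.7241, 0.4138), so (p, q)₂ = (-0.2241, -1.5862).

(-0.2241, -1.5862)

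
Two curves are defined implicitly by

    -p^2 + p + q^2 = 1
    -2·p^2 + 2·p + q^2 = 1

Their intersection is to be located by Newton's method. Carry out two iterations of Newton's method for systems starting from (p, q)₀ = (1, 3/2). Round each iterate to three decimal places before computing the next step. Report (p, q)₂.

At (1, 3/2): F = (1.250, 1.250).
Jacobian J = [[-2·p + 1, 2·q], [-4·p + 2, 2·q]].
At the point, J = [[-1.000, 3.000], [-2.000, 3.000]] (det J = 3.000).
Solving J·Δ = −F gives Δ = (0.000, -0.417).
Then the next iterate is (p, q)₁ = (1.000, 1.083).
Round to (1.000, 1.083) and repeat: F = (0.17289, 0.17289), J = [[-1.000, 2.166], [-2.000, 2.166]].
Δ = (0.000, -0.080), so (p, q)₂ = (1.000, 1.003).

(1.000, 1.003)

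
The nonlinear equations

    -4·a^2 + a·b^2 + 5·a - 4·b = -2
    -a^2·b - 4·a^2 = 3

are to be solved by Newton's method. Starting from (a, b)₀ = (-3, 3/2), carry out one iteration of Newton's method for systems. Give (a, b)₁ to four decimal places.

(-2.1421, -1.1878)

At (-3, 3/2): F = (-61.7500, -52.5000).
Jacobian J = [[-8·a + b^2 + 5, 2·a·b - 4], [-2·a·b - 8·a, -a^2]].
At the point, J = [[31.2500, -13.0000], [33.0000, -9.0000]] (det J = 147.7500).
Solving J·Δ = −F gives Δ = (0.8579, -2.6878).
Then the next iterate is (a, b)₁ = (-2.1421, -1.1878).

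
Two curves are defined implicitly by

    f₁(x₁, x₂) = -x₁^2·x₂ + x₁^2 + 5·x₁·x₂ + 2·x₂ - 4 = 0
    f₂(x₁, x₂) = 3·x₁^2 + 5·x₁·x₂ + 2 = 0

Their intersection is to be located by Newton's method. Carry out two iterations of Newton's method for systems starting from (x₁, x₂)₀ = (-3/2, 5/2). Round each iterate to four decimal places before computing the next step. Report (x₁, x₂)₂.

(0.1492, 1.8564)

At (-3/2, 5/2): F = (-21.1250, -10.0000).
Jacobian J = [[-2·x₁·x₂ + 2·x₁ + 5·x₂, -x₁^2 + 5·x₁ + 2], [6·x₁ + 5·x₂, 5·x₁]].
At the point, J = [[17.0000, -7.7500], [3.5000, -7.5000]] (det J = -100.3750).
Solving J·Δ = −F gives Δ = (0.8064, -0.9570).
Then the next iterate is (x₁, x₂)₁ = (-0.6936, 1.5430).
Round to (-0.6936, 1.5430) and repeat: F = (-6.526351, -1.907881), J = [[8.468250, -1.949081], [3.5534, -3.4680]].
Δ = (0.8428, 0.3134), so (x₁, x₂)₂ = (0.1492, 1.8564).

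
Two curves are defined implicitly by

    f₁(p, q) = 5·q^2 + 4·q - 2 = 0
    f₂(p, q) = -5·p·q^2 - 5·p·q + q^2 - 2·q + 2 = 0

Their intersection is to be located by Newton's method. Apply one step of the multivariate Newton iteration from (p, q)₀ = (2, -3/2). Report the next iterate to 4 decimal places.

(3.1152, -1.2045)

At (2, -3/2): F = (3.2500, -0.2500).
Jacobian J = [[0, 10·q + 4], [-5·q^2 - 5·q, -10·p·q - 5·p + 2·q - 2]].
At the point, J = [[0.0000, -11.0000], [-3.7500, 15.0000]] (det J = -41.2500).
Solving J·Δ = −F gives Δ = (1.1152, 0.2955).
Then the next iterate is (p, q)₁ = (3.1152, -1.2045).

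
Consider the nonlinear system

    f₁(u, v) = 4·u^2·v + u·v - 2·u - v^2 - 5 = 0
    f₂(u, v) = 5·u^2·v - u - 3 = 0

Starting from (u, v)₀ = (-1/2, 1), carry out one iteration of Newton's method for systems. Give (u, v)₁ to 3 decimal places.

(-0.992, -0.361)

At (-1/2, 1): F = (-4.500, -1.250).
Jacobian J = [[8·u·v + v - 2, 4·u^2 + u - 2·v], [10·u·v - 1, 5·u^2]].
At the point, J = [[-5.000, -1.500], [-6.000, 1.250]] (det J = -15.250).
Solving J·Δ = −F gives Δ = (-0.492, -1.361).
Then the next iterate is (u, v)₁ = (-0.992, -0.361).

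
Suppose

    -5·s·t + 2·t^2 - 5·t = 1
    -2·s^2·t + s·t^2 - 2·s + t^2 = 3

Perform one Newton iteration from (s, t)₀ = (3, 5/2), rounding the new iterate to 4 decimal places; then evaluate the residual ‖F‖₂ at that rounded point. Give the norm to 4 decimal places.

9.0157

At (3, 5/2): F = (-38.5000, -29.0000).
Jacobian J = [[-5·t, -5·s + 4·t - 5], [-4·s·t + t^2 - 2, -2·s^2 + 2·s·t + 2·t]].
At the point, J = [[-12.5000, -10.0000], [-25.7500, 2.0000]] (det J = -282.5000).
Solving J·Δ = −F gives Δ = (-1.2991, -2.2261).
Then the next iterate is (s, t)₁ = (1.7009, 0.2739).
Re-evaluating at (1.7009, 0.2739): F = (-4.548840, -7.783994), so ‖F‖₂ = 9.0157.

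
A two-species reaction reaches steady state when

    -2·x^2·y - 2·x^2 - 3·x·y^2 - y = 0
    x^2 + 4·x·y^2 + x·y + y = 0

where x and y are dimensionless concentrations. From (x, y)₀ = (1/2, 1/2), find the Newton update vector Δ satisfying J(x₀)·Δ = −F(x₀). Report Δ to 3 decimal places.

(-0.211, -0.278)

At (1/2, 1/2): F = (-1.625, 1.500).
Jacobian J = [[-4·x·y - 4·x - 3·y^2, -2·x^2 - 6·x·y - 1], [2·x + 4·y^2 + y, 8·x·y + x + 1]].
At the point, J = [[-3.750, -3.000], [2.500, 3.500]] (det J = -5.625).
Solving J·Δ = −F gives Δ = (-0.211, -0.278).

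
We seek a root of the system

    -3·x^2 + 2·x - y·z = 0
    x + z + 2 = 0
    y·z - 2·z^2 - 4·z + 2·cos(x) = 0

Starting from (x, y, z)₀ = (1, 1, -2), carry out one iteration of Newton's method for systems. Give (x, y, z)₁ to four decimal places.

(0.5952, -0.6072, -2.5952)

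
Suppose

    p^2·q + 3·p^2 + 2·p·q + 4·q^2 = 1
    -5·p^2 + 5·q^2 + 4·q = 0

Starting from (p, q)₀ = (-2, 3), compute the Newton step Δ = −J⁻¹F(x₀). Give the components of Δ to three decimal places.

At (-2, 3): F = (47.000, 37.000).
Jacobian J = [[2·p·q + 6·p + 2·q, p^2 + 2·p + 8·q], [-10·p, 10·q + 4]].
At the point, J = [[-18.000, 24.000], [20.000, 34.000]] (det J = -1092.000).
Solving J·Δ = −F gives Δ = (0.650, -1.471).

(0.650, -1.471)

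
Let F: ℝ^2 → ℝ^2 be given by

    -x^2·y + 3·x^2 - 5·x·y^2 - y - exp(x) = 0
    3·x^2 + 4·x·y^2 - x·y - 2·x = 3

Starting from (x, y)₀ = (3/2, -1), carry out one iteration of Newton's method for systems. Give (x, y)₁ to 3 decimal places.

(1.099, -0.745)

At (3/2, -1): F = (-1.98169, 8.250).
Jacobian J = [[-2·x·y + 6·x - 5·y^2 - exp(x), -x^2 - 10·x·y - 1], [6·x + 4·y^2 - y - 2, 8·x·y - x]].
At the point, J = [[2.51831, 11.750], [12.000, -13.500]] (det J = -174.99720).
Solving J·Δ = −F gives Δ = (-0.401, 0.255).
Then the next iterate is (x, y)₁ = (1.099, -0.745).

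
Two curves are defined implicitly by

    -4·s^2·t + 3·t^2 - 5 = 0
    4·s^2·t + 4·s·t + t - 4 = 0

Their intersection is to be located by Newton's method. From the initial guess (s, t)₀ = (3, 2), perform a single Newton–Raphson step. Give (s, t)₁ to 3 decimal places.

(2.078, 1.135)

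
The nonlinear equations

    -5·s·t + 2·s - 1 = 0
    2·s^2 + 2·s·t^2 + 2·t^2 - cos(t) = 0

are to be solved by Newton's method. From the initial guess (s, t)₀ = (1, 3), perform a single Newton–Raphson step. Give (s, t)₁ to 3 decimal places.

At (1, 3): F = (-14.000, 38.98999).
Jacobian J = [[-5·t + 2, -5·s], [4·s + 2·t^2, 4·s·t + 4·t + sin(t)]].
At the point, J = [[-13.000, -5.000], [22.000, 24.14112]] (det J = -203.83456).
Solving J·Δ = −F gives Δ = (-0.702, -0.976).
Then the next iterate is (s, t)₁ = (0.298, 2.024).

(0.298, 2.024)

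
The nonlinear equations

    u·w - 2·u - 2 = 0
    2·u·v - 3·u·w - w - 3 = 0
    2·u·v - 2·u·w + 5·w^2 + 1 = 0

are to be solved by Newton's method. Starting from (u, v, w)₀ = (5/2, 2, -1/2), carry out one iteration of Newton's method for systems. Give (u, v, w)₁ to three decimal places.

(1.775, 4.925, 2.075)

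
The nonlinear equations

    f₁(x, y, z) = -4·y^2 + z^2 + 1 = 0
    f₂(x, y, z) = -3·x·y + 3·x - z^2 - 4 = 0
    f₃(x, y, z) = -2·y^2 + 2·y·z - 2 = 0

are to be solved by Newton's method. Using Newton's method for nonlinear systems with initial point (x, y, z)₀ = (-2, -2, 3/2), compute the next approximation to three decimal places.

(-0.384, -0.979, 0.307)

At (-2, -2, 3/2): F = (-12.750, -24.250, -16.000).
Jacobian J = [[0, -8·y, 2·z], [-3·y + 3, -3·x, -2·z], [0, -4·y + 2·z, 2·y]].
At the point, J = [[0.000, 16.000, 3.000], [9.000, 6.000, -3.000], [0.000, 11.000, -4.000]] (det J = 873.000).
Solving J·Δ = −F gives Δ = (1.616, 1.021, -1.193).
Then the next iterate is (x, y, z)₁ = (-0.384, -0.979, 0.307).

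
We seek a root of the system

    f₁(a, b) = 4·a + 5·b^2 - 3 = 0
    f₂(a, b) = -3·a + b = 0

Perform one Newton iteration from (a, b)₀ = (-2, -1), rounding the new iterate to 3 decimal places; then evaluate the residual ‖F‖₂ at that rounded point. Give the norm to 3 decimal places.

0.028

At (-2, -1): F = (-6.000, 5.000).
Jacobian J = [[4, 10·b], [-3, 1]].
At the point, J = [[4.000, -10.000], [-3.000, 1.000]] (det J = -26.000).
Solving J·Δ = −F gives Δ = (1.692, 0.077).
Then the next iterate is (a, b)₁ = (-0.308, -0.923).
Re-evaluating at (-0.308, -0.923): F = (0.02764, 0.001), so ‖F‖₂ = 0.028.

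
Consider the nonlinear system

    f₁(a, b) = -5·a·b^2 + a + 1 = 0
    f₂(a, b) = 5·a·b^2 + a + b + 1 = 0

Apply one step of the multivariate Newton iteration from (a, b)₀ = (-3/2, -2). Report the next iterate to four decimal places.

At (-3/2, -2): F = (29.5000, -32.5000).
Jacobian J = [[-5·b^2 + 1, -10·a·b], [5·b^2 + 1, 10·a·b + 1]].
At the point, J = [[-19.0000, -30.0000], [21.0000, 31.0000]] (det J = 41.0000).
Solving J·Δ = −F gives Δ = (1.4756, 0.0488).
Then the next iterate is (a, b)₁ = (-0.0244, -1.9512).

(-0.0244, -1.9512)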